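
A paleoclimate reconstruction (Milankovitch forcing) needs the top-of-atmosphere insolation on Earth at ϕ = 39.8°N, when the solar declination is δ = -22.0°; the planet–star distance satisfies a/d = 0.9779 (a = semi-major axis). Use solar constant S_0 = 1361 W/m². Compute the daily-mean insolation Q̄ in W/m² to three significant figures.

Q̄ ≈ 156 W/m²

cos h₀ = −tan(+39.8°) tan(-22.000°) = 0.3366, h₀ = 1.2275 rad.
Bracket: h₀ sin ϕ sin δ + cos ϕ cos δ sin h₀ = 1.2275×0.64011×-0.37461 + 0.76828×0.92718×0.94164 = -0.294344 + 0.670762 = 0.376418.
Inverse-square distance factor (a/d)² = 0.9779² = 0.956288.
Q̄ = (S_0/π) × 0.956288 × [bracket] = (1361/π) × 0.956288 × 0.376418 = 155.9 W/m².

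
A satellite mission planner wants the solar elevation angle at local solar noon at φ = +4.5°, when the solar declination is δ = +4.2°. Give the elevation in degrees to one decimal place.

At local noon the hour angle is zero, so the zenith angle equals |φ − δ| = |+4.5° − (+4.200°)| = 0.300°.
Elevation = 90° − 0.300° = 89.7°.

89.7°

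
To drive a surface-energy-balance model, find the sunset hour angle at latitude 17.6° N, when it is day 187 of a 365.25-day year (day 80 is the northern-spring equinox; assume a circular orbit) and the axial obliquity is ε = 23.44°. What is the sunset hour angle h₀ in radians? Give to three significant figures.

h₀ = 1.70 rad

Solar longitude: L_s = 360° × (187 − 80)/365.25 = 105.462°.
sin δ = sin 23.44° × sin 105.462° = 0.38339, so δ = +22.544°.
cos h₀ = −tan ϕ · tan δ = −tan(+17.6°) × tan(+22.544°) = -0.1317, so h₀ = 1.7029 rad = 97.57°.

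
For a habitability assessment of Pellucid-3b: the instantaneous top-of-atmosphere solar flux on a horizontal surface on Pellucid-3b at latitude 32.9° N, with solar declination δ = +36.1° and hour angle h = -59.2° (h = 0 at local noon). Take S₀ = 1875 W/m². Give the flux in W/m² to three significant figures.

1.25e+03 W/m²

cos θ_z = sin φ sin δ + cos φ cos δ cos h = 0.320036 + 0.347372 = 0.667408.
Flux = S₀ · cos θ_z = 1875 × 0.667408 = 1251 W/m².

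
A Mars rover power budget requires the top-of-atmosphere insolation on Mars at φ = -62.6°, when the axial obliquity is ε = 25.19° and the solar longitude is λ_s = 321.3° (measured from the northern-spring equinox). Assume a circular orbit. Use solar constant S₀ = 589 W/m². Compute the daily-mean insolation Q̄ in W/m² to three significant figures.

Q̄ ≈ 165 W/m²

Solar declination: sin δ = sin ε · sin λ_s = sin 25.19° × sin 321.3° = -0.26612, so δ = -15.433°.
cos H₀ = −tan(-62.6°) tan(-15.433°) = -0.5326, H₀ = 2.1325 rad.
Bracket: H₀ sin φ sin δ + cos φ cos δ sin H₀ = 2.1325×-0.88782×-0.26612 + 0.46020×0.96394×0.84637 = 0.503839 + 0.375454 = 0.879293.
Q̄ = (S₀/π) × [bracket] = (589/π) × 0.879293 = 164.9 W/m².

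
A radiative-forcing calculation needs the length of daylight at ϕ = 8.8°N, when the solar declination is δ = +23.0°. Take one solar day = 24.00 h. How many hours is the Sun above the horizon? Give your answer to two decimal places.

cos h₀ = −tan ϕ · tan δ = −tan(+8.8°) × tan(+23.000°) = -0.0657, so h₀ = 1.6366 rad = 93.77°.
Daylight = 2h₀/(2π) × 24.00 h = (1.6366/π) × 24.00 = 12.50 h.

12.50 h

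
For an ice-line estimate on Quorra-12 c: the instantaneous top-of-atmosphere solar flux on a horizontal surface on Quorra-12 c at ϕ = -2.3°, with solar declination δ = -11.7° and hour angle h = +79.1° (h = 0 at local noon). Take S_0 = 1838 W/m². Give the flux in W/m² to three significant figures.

cos θ_z = sin ϕ sin δ + cos ϕ cos δ cos h = 0.008138 + 0.185017 = 0.193155.
Flux = S_0 · cos θ_z = 1838 × 0.193155 = 355.0 W/m².

355 W/m²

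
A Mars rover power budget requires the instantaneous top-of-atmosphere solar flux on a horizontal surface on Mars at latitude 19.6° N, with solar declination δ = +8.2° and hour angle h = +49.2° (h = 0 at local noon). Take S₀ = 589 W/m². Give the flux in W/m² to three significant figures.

387 W/m²

cos θ_z = sin φ sin δ + cos φ cos δ cos h = 0.047845 + 0.609266 = 0.657111.
Flux = S₀ · cos θ_z = 589 × 0.657111 = 387.0 W/m².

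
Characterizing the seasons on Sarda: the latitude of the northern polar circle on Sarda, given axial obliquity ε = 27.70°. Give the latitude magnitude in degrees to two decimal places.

The polar circle is the lowest latitude that experiences at least one full rotation of continuous daylight at the northern-summer solstice; it lies at |ϕ| = 90° − ε = 90° − 27.70° = 62.30°.

62.30°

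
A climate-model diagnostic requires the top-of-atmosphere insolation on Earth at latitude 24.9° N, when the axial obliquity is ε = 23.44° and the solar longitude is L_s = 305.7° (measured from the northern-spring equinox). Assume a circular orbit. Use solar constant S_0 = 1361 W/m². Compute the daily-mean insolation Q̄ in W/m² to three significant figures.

Solar declination: sin δ = sin ε · sin L_s = sin 23.44° × sin 305.7° = -0.32304, so δ = -18.847°.
cos h₀ = −tan(+24.9°) tan(-18.847°) = 0.1584, h₀ = 1.4117 rad.
Bracket: h₀ sin ϕ sin δ + cos ϕ cos δ sin h₀ = 1.4117×0.42104×-0.32304 + 0.90704×0.94639×0.98737 = -0.192009 + 0.847572 = 0.655563.
Q̄ = (S_0/π) × [bracket] = (1361/π) × 0.655563 = 284.0 W/m².

Q̄ ≈ 284 W/m²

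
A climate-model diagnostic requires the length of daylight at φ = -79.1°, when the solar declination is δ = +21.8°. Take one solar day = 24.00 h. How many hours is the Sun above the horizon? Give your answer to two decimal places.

cos H₀ = −tan φ · tan δ = 2.0770 ≥ 1, so the Sun never rises (polar night) and H₀ = 0.
Daylight = 2H₀/(2π) × 24.00 h = (0.0000/π) × 24.00 = 0.00 h.

0.00 h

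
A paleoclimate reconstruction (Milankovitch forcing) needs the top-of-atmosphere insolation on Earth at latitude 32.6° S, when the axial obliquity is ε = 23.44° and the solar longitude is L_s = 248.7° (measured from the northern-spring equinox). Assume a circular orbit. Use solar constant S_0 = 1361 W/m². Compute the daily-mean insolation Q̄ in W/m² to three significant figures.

Q̄ ≈ 486 W/m²

Solar declination: sin δ = sin ε · sin L_s = sin 23.44° × sin 248.7° = -0.37062, so δ = -21.754°.
cos h₀ = −tan(-32.6°) tan(-21.754°) = -0.2552, h₀ = 1.8288 rad.
Bracket: h₀ sin ϕ sin δ + cos ϕ cos δ sin h₀ = 1.8288×-0.53877×-0.37062 + 0.84245×0.92879×0.96689 = 0.365173 + 0.756552 = 1.121725.
Q̄ = (S_0/π) × [bracket] = (1361/π) × 1.121725 = 486.0 W/m².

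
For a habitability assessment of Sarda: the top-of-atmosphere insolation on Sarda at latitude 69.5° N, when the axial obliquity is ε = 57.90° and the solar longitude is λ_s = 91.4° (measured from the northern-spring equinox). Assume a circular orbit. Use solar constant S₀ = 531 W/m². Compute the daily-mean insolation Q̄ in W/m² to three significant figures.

Solar declination: sin δ = sin ε · sin λ_s = sin 57.90° × sin 91.4° = 0.84687, so δ = +57.873°.
cos H₀ = −tan(+69.5°) tan(+57.873°) = -4.2592 ≤ −1 ⇒ polar day, H₀ = π.
Bracket: H₀ sin φ sin δ + cos φ cos δ sin H₀ = 3.1416×0.93667×0.84687 + 0.35021×0.53180×0.00000 = 2.492036 + 0.000000 = 2.492036.
Q̄ = (S₀/π) × [bracket] = (531/π) × 2.492036 = 421.2 W/m².

Q̄ ≈ 421 W/m²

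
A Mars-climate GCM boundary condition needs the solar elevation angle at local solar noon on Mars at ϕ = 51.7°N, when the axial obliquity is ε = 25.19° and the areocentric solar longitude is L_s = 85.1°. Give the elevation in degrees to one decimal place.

63.4°

sin δ = sin 25.19° × sin 85.1° = 0.42407, so δ = +25.092°.
At local noon the hour angle is zero, so the zenith angle equals |ϕ − δ| = |+51.7° − (+25.092°)| = 26.608°.
Elevation = 90° − 26.608° = 63.4°.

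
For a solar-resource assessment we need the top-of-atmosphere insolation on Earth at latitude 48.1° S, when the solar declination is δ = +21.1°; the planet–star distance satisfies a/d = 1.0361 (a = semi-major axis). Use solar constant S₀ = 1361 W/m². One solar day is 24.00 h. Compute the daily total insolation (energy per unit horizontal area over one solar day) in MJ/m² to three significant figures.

10.5 MJ/m²

cos H₀ = −tan(-48.1°) tan(+21.100°) = 0.4301, H₀ = 1.1262 rad.
Bracket: H₀ sin φ sin δ + cos φ cos δ sin H₀ = 1.1262×-0.74431×0.36000 + 0.66783×0.93295×0.90280 = -0.301767 + 0.562491 = 0.260724.
Inverse-square distance factor (a/d)² = 1.0361² = 1.073503.
Q̄ = (S₀/π) × 1.073503 × [bracket] = (1361/π) × 1.073503 × 0.260724 = 121.25 W/m².
Daily total = Q̄ × 24.00 h × 3600 s/h = 121.25 × 24.00 × 3600 / 10⁶ = 10.48 MJ/m².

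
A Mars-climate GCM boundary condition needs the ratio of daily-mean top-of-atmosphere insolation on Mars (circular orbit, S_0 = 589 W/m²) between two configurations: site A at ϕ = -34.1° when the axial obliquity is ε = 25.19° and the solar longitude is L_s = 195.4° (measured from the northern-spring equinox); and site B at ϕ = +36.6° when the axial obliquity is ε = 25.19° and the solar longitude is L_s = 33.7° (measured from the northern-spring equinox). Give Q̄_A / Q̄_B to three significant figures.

— Configuration A (ϕ=-34.1°):
Solar declination: sin δ = sin ε · sin L_s = sin 25.19° × sin 195.4° = -0.11303, so δ = -6.490°.
cos h₀ = −tan(-34.1°) tan(-6.490°) = -0.0770, h₀ = 1.6479 rad.
Bracket: h₀ sin ϕ sin δ + cos ϕ cos δ sin h₀ = 1.6479×-0.56064×-0.11303 + 0.82806×0.99359×0.99703 = 0.104426 + 0.820309 = 0.924735.
Q̄ = (S_0/π) × [bracket] = (589/π) × 0.924735 = 173.37 W/m².
— Configuration B (ϕ=+36.6°):
Solar declination: sin δ = sin ε · sin L_s = sin 25.19° × sin 33.7° = 0.23615, so δ = +13.660°.
cos h₀ = −tan(+36.6°) tan(+13.660°) = -0.1805, h₀ = 1.7523 rad.
Bracket: h₀ sin ϕ sin δ + cos ϕ cos δ sin h₀ = 1.7523×0.59622×0.23615 + 0.80282×0.97172×0.98358 = 0.246719 + 0.767307 = 1.014026.
Q̄ = (S_0/π) × [bracket] = (589/π) × 1.014026 = 190.11 W/m².
Ratio Q̄_A / Q̄_B = 173.37 / 190.11 = 0.9119.

Q̄_A / Q̄_B ≈ 0.912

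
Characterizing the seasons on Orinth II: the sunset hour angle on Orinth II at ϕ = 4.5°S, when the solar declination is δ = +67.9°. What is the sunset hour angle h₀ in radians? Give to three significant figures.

h₀ = 1.38 rad

cos h₀ = −tan ϕ · tan δ = −tan(-4.5°) × tan(+67.900°) = 0.1938, so h₀ = 1.3757 rad = 78.82°.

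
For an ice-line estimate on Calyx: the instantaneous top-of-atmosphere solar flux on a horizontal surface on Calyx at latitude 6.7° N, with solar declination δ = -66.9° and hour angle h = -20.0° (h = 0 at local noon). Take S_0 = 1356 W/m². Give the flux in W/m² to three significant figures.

351 W/m²

cos θ_z = sin ϕ sin δ + cos ϕ cos δ cos h = -0.107316 + 0.366158 = 0.258842.
Flux = S_0 · cos θ_z = 1356 × 0.258842 = 351.0 W/m².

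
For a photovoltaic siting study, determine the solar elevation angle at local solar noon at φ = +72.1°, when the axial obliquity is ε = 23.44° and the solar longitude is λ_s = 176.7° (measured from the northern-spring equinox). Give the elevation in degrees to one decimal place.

Solar declination: sin δ = sin ε · sin λ_s = sin 23.44° × sin 176.7° = 0.02290, so δ = +1.312°.
At local noon the hour angle is zero, so the zenith angle equals |φ − δ| = |+72.1° − (+1.312°)| = 70.788°.
Elevation = 90° − 70.788° = 19.2°.

19.2°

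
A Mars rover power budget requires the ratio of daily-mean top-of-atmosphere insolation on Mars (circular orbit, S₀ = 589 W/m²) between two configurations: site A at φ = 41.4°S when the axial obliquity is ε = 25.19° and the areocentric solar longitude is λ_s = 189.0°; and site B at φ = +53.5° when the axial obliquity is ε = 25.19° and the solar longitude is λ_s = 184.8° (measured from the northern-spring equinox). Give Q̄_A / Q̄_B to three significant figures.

— Configuration A (φ=-41.4°):
sin δ = sin 25.19° × sin 189.0° = -0.06658, so δ = -3.818°.
cos H₀ = −tan(-41.4°) tan(-3.818°) = -0.0588, H₀ = 1.6297 rad.
Bracket: H₀ sin φ sin δ + cos φ cos δ sin H₀ = 1.6297×-0.66131×-0.06658 + 0.75011×0.99778×0.99827 = 0.071756 + 0.747150 = 0.818906.
Q̄ = (S₀/π) × [bracket] = (589/π) × 0.818906 = 153.53 W/m².
— Configuration B (φ=+53.5°):
Solar declination: sin δ = sin ε · sin λ_s = sin 25.19° × sin 184.8° = -0.03562, so δ = -2.041°.
cos H₀ = −tan(+53.5°) tan(-2.041°) = 0.0482, H₀ = 1.5226 rad.
Bracket: H₀ sin φ sin δ + cos φ cos δ sin H₀ = 1.5226×0.80386×-0.03562 + 0.59482×0.99937×0.99884 = -0.043597 + 0.593756 = 0.550159.
Q̄ = (S₀/π) × [bracket] = (589/π) × 0.550159 = 103.15 W/m².
Ratio Q̄_A / Q̄_B = 153.53 / 103.15 = 1.488.

Q̄_A / Q̄_B ≈ 1.49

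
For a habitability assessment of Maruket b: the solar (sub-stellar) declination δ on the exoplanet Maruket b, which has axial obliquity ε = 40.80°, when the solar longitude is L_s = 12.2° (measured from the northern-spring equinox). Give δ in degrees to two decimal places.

sin δ = sin ε · sin L_s = sin 40.80° × sin 12.2° = 0.138084.
δ = arcsin(0.138084) = +7.94°.

δ = +7.94°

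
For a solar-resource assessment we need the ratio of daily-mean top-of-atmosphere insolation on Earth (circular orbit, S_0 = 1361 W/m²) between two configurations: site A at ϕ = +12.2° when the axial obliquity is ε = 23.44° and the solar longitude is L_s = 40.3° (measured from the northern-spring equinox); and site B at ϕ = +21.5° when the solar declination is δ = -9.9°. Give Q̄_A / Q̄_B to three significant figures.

Q̄_A / Q̄_B ≈ 1.26

— Configuration A (ϕ=+12.2°):
Solar declination: sin δ = sin ε · sin L_s = sin 23.44° × sin 40.3° = 0.25729, so δ = +14.909°.
cos h₀ = −tan(+12.2°) tan(+14.909°) = -0.0576, h₀ = 1.6284 rad.
Bracket: h₀ sin ϕ sin δ + cos ϕ cos δ sin h₀ = 1.6284×0.21132×0.25729 + 0.97742×0.96634×0.99834 = 0.088537 + 0.942952 = 1.031489.
Q̄ = (S_0/π) × [bracket] = (1361/π) × 1.031489 = 446.86 W/m².
— Configuration B (ϕ=+21.5°):
cos h₀ = −tan(+21.5°) tan(-9.900°) = 0.0687, h₀ = 1.5020 rad.
Bracket: h₀ sin ϕ sin δ + cos ϕ cos δ sin h₀ = 1.5020×0.36650×-0.17193 + 0.93042×0.98511×0.99763 = -0.094645 + 0.914394 = 0.819749.
Q̄ = (S_0/π) × [bracket] = (1361/π) × 0.819749 = 355.13 W/m².
Ratio Q̄_A / Q̄_B = 446.86 / 355.13 = 1.258.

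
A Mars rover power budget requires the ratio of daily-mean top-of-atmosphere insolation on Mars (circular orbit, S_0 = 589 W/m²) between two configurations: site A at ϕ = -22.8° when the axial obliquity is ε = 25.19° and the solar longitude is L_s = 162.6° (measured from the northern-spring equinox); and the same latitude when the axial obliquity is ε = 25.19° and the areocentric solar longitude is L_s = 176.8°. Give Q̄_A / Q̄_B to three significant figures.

— Configuration A (ϕ=-22.8°):
Solar declination: sin δ = sin ε · sin L_s = sin 25.19° × sin 162.6° = 0.12728, so δ = +7.312°.
cos h₀ = −tan(-22.8°) tan(+7.312°) = 0.0539, h₀ = 1.5168 rad.
Bracket: h₀ sin ϕ sin δ + cos ϕ cos δ sin h₀ = 1.5168×-0.38752×0.12728 + 0.92186×0.99187×0.99854 = -0.074814 + 0.913030 = 0.838216.
Q̄ = (S_0/π) × [bracket] = (589/π) × 0.838216 = 157.15 W/m².
— Configuration B (ϕ=-22.8°):
sin δ = sin 25.19° × sin 176.8° = 0.02376, so δ = +1.361°.
cos h₀ = −tan(-22.8°) tan(+1.361°) = 0.0100, h₀ = 1.5608 rad.
Bracket: h₀ sin ϕ sin δ + cos ϕ cos δ sin h₀ = 1.5608×-0.38752×0.02376 + 0.92186×0.99972×0.99995 = -0.014371 + 0.921556 = 0.907185.
Q̄ = (S_0/π) × [bracket] = (589/π) × 0.907185 = 170.08 W/m².
Ratio Q̄_A / Q̄_B = 157.15 / 170.08 = 0.9240.

Q̄_A / Q̄_B ≈ 0.924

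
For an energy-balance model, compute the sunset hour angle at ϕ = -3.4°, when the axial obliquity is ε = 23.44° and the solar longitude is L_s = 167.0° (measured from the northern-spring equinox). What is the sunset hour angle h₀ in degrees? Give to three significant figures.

h₀ = 89.7°

Solar declination: sin δ = sin ε · sin L_s = sin 23.44° × sin 167.0° = 0.08948, so δ = +5.134°.
cos h₀ = −tan ϕ · tan δ = −tan(-3.4°) × tan(+5.134°) = 0.0053, so h₀ = 1.5655 rad = 89.69°.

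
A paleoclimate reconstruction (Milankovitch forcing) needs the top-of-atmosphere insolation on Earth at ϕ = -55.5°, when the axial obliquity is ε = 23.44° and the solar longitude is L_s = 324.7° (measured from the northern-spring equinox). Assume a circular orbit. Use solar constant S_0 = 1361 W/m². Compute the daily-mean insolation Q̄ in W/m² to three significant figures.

Q̄ ≈ 382 W/m²

Solar declination: sin δ = sin ε · sin L_s = sin 23.44° × sin 324.7° = -0.22987, so δ = -13.289°.
cos h₀ = −tan(-55.5°) tan(-13.289°) = -0.3437, h₀ = 1.9216 rad.
Bracket: h₀ sin ϕ sin δ + cos ϕ cos δ sin h₀ = 1.9216×-0.82413×-0.22987 + 0.56641×0.97322×0.93909 = 0.364033 + 0.517665 = 0.881698.
Q̄ = (S_0/π) × [bracket] = (1361/π) × 0.881698 = 382.0 W/m².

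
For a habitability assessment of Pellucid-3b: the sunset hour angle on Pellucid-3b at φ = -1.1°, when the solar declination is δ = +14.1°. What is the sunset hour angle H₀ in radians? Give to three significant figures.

H₀ = 1.57 rad

cos H₀ = −tan φ · tan δ = −tan(-1.1°) × tan(+14.100°) = 0.0048, so H₀ = 1.5660 rad = 89.72°.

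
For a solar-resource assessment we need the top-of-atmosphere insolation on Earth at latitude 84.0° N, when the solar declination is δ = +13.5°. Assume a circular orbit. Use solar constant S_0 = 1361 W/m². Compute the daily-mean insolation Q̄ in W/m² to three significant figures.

Q̄ ≈ 316 W/m²

cos h₀ = −tan(+84.0°) tan(+13.500°) = -2.2842 ≤ −1 ⇒ polar day, h₀ = π.
Bracket: h₀ sin ϕ sin δ + cos ϕ cos δ sin h₀ = 3.1416×0.99452×0.23345 + 0.10453×0.97237×0.00000 = 0.729387 + 0.000000 = 0.729387.
Q̄ = (S_0/π) × [bracket] = (1361/π) × 0.729387 = 316.0 W/m².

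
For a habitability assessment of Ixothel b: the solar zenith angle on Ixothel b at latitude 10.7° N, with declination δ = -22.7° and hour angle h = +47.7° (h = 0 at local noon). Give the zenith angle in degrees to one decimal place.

θ_z = 57.4°

cos θ_z = sin φ sin δ + cos φ cos δ cos h = -0.071650 + 0.610084 = 0.538434.
θ_z = arccos(0.538434) = 57.4°.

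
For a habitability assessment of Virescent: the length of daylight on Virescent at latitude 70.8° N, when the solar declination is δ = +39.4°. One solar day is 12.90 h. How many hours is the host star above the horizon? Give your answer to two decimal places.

12.90 h

Sunrise equation: cos H₀ = −tan φ · tan δ = -2.3588 ≤ −1, so the host star never sets (polar day) and H₀ = π.
Daylight = 2H₀/(2π) × 12.90 h = (3.1416/π) × 12.90 = 12.90 h.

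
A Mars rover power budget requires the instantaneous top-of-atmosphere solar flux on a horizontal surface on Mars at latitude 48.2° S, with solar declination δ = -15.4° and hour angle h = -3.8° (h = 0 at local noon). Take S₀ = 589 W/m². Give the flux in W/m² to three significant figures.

494 W/m²

cos θ_z = sin φ sin δ + cos φ cos δ cos h = 0.197966 + 0.641188 = 0.839154.
Flux = S₀ · cos θ_z = 589 × 0.839154 = 494.3 W/m².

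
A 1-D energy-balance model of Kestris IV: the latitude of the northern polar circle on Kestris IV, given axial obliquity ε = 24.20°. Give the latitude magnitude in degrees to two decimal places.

The polar circle is the lowest latitude that experiences at least one full rotation of continuous daylight at the northern-summer solstice; it lies at |φ| = 90° − ε = 90° − 24.20° = 65.80°.

65.80°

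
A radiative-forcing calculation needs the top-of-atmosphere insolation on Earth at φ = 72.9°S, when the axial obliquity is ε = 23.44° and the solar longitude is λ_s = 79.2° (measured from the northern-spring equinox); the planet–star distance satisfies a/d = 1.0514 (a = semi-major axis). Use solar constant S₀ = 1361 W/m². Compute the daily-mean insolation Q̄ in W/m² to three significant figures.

Q̄ ≈ 0.00 W/m²

Solar declination: sin δ = sin ε · sin λ_s = sin 23.44° × sin 79.2° = 0.39074, so δ = +23.001°.
cos H₀ = −tan(-72.9°) tan(+23.001°) = 1.3798 ≥ 1 ⇒ polar night, H₀ = 0 and Q̄ = 0.
Inverse-square distance factor (a/d)² = 1.0514² = 1.105442.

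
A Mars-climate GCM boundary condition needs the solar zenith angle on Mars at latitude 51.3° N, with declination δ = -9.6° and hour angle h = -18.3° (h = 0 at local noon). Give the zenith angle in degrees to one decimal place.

θ_z = 62.9°

cos θ_z = sin ϕ sin δ + cos ϕ cos δ cos h = -0.130151 + 0.585308 = 0.455157.
θ_z = arccos(0.455157) = 62.9°.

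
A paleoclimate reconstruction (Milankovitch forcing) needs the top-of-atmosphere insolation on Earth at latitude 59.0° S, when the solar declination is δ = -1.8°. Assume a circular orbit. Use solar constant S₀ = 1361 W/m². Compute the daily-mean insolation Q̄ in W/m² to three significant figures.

cos H₀ = −tan(-59.0°) tan(-1.800°) = -0.0523, H₀ = 1.6231 rad.
Bracket: H₀ sin φ sin δ + cos φ cos δ sin H₀ = 1.6231×-0.85717×-0.03141 + 0.51504×0.99951×0.99863 = 0.043700 + 0.514082 = 0.557782.
Q̄ = (S₀/π) × [bracket] = (1361/π) × 0.557782 = 241.6 W/m².

Q̄ ≈ 242 W/m²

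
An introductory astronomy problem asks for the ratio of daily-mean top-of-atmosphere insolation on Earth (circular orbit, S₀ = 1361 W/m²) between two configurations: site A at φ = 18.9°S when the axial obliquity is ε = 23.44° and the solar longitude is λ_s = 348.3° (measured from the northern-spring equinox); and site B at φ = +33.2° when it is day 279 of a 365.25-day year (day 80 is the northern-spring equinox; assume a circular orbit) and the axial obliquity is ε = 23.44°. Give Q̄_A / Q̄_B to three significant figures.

— Configuration A (φ=-18.9°):
Solar declination: sin δ = sin ε · sin λ_s = sin 23.44° × sin 348.3° = -0.08067, so δ = -4.627°.
cos H₀ = −tan(-18.9°) tan(-4.627°) = -0.0277, H₀ = 1.5985 rad.
Bracket: H₀ sin φ sin δ + cos φ cos δ sin H₀ = 1.5985×-0.32392×-0.08067 + 0.94609×0.99674×0.99962 = 0.041770 + 0.942647 = 0.984417.
Q̄ = (S₀/π) × [bracket] = (1361/π) × 0.984417 = 426.47 W/m².
— Configuration B (φ=+33.2°):
Solar longitude: λ_s = 360° × (279 − 80)/365.25 = 196.140°.
sin δ = sin 23.44° × sin 196.140° = -0.11058, so δ = -6.349°.
cos H₀ = −tan(+33.2°) tan(-6.349°) = 0.0728, H₀ = 1.4979 rad.
Bracket: H₀ sin φ sin δ + cos φ cos δ sin H₀ = 1.4979×0.54756×-0.11058 + 0.83676×0.99387×0.99735 = -0.090697 + 0.829427 = 0.738730.
Q̄ = (S₀/π) × [bracket] = (1361/π) × 0.738730 = 320.03 W/m².
Ratio Q̄_A / Q̄_B = 426.47 / 320.03 = 1.333.

Q̄_A / Q̄_B ≈ 1.33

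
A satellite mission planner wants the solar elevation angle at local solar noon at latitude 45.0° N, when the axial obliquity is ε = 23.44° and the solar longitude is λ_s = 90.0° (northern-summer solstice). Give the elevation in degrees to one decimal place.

Solar declination: sin δ = sin ε · sin λ_s = sin 23.44° × sin 90.0° = 0.39779, so δ = +23.440°.
At local noon the hour angle is zero, so the zenith angle equals |φ − δ| = |+45.0° − (+23.440°)| = 21.560°.
Elevation = 90° − 21.560° = 68.4°.

68.4°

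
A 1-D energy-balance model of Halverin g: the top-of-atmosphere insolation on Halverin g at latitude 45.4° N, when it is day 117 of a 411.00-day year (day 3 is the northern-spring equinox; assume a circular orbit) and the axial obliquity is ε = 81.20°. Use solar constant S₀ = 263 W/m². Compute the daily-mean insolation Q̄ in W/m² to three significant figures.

Q̄ ≈ 182 W/m²

Solar longitude: λ_s = 360° × (117 − 3)/411.00 = 99.854°.
sin δ = sin 81.20° × sin 99.854° = 0.97365, so δ = +76.818°.
cos H₀ = −tan(+45.4°) tan(+76.818°) = -4.3295 ≤ −1 ⇒ polar day, H₀ = π.
Bracket: H₀ sin φ sin δ + cos φ cos δ sin H₀ = 3.1416×0.71203×0.97365 + 0.70215×0.22805×0.00000 = 2.177971 + 0.000000 = 2.177971.
Q̄ = (S₀/π) × [bracket] = (263/π) × 2.177971 = 182.3 W/m².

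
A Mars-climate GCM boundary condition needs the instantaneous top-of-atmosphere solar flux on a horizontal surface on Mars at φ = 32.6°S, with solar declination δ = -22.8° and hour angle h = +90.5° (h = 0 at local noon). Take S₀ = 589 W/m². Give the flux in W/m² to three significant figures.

cos θ_z = sin φ sin δ + cos φ cos δ cos h = 0.208782 + -0.006777 = 0.202005.
Flux = S₀ · cos θ_z = 589 × 0.202005 = 119.0 W/m².

119 W/m²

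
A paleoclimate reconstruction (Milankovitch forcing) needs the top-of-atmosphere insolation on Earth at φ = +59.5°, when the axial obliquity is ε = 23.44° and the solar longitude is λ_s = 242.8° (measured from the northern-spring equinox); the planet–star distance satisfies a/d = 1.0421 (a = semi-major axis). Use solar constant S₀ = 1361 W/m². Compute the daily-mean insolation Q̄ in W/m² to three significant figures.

Solar declination: sin δ = sin ε · sin λ_s = sin 23.44° × sin 242.8° = -0.35380, so δ = -20.720°.
cos H₀ = −tan(+59.5°) tan(-20.720°) = 0.6422, H₀ = 0.8735 rad.
Bracket: H₀ sin φ sin δ + cos φ cos δ sin H₀ = 0.8735×0.86163×-0.35380 + 0.50754×0.93532×0.76656 = -0.266282 + 0.363895 = 0.097613.
Inverse-square distance factor (a/d)² = 1.0421² = 1.085972.
Q̄ = (S₀/π) × 1.085972 × [bracket] = (1361/π) × 1.085972 × 0.097613 = 45.92 W/m².

Q̄ ≈ 45.9 W/m²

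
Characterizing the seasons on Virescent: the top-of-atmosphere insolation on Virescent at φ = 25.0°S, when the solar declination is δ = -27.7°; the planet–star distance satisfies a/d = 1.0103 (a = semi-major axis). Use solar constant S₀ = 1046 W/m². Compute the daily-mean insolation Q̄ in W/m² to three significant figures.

cos H₀ = −tan(-25.0°) tan(-27.700°) = -0.2448, H₀ = 1.8181 rad.
Bracket: H₀ sin φ sin δ + cos φ cos δ sin H₀ = 1.8181×-0.42262×-0.46484 + 0.90631×0.88539×0.96957 = 0.357167 + 0.778020 = 1.135187.
Inverse-square distance factor (a/d)² = 1.0103² = 1.020706.
Q̄ = (S₀/π) × 1.020706 × [bracket] = (1046/π) × 1.020706 × 1.135187 = 385.8 W/m².

Q̄ ≈ 386 W/m²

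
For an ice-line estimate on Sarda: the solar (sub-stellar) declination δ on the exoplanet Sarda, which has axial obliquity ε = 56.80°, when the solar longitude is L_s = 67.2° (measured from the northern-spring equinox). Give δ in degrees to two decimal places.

δ = +50.48°

sin δ = sin ε · sin L_s = sin 56.80° × sin 67.2° = 0.771382.
δ = arcsin(0.771382) = +50.48°.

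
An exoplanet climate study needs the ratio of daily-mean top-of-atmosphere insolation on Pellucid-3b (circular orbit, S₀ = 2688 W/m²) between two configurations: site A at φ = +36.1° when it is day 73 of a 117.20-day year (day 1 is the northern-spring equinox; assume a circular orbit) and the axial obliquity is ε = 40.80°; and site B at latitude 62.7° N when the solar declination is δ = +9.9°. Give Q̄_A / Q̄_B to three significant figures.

Q̄_A / Q̄_B ≈ 0.524

— Configuration A (φ=+36.1°):
Solar longitude: λ_s = 360° × (73 − 1)/117.20 = 221.160°.
sin δ = sin 40.80° × sin 221.160° = -0.43006, so δ = -25.471°.
cos H₀ = −tan(+36.1°) tan(-25.471°) = 0.3474, H₀ = 1.2160 rad.
Bracket: H₀ sin φ sin δ + cos φ cos δ sin H₀ = 1.2160×0.58920×-0.43006 + 0.80799×0.90280×0.93773 = -0.308124 + 0.684030 = 0.375906.
Q̄ = (S₀/π) × [bracket] = (2688/π) × 0.375906 = 321.63 W/m².
— Configuration B (φ=+62.7°):
cos H₀ = −tan(+62.7°) tan(+9.900°) = -0.3381, H₀ = 1.9157 rad.
Bracket: H₀ sin φ sin δ + cos φ cos δ sin H₀ = 1.9157×0.88862×0.17193 + 0.45865×0.98511×0.94110 = 0.292681 + 0.425208 = 0.717889.
Q̄ = (S₀/π) × [bracket] = (2688/π) × 0.717889 = 614.24 W/m².
Ratio Q̄_A / Q̄_B = 321.63 / 614.24 = 0.5236.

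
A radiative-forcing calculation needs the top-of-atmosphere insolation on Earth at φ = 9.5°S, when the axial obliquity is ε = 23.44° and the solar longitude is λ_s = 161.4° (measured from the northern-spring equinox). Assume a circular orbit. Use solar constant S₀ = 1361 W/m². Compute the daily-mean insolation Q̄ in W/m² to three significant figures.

Q̄ ≈ 410 W/m²

Solar declination: sin δ = sin ε · sin λ_s = sin 23.44° × sin 161.4° = 0.12688, so δ = +7.289°.
cos H₀ = −tan(-9.5°) tan(+7.289°) = 0.0214, H₀ = 1.5494 rad.
Bracket: H₀ sin φ sin δ + cos φ cos δ sin H₀ = 1.5494×-0.16505×0.12688 + 0.98629×0.99192×0.99977 = -0.032447 + 0.978096 = 0.945649.
Q̄ = (S₀/π) × [bracket] = (1361/π) × 0.945649 = 409.7 W/m².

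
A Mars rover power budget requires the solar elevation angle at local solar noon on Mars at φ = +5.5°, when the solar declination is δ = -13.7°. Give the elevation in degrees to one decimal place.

At local noon the hour angle is zero, so the zenith angle equals |φ − δ| = |+5.5° − (-13.700°)| = 19.200°.
Elevation = 90° − 19.200° = 70.8°.

70.8°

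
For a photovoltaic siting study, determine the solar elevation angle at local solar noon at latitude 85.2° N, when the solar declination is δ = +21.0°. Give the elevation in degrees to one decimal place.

At local noon the hour angle is zero, so the zenith angle equals |ϕ − δ| = |+85.2° − (+21.000°)| = 64.200°.
Elevation = 90° − 64.200° = 25.8°.

25.8°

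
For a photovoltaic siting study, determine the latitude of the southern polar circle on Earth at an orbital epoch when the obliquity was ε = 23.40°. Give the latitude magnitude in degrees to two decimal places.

The polar circle is the lowest latitude that experiences at least one full rotation of continuous darkness at the northern-summer solstice; it lies at |ϕ| = 90° − ε = 90° − 23.40° = 66.60°.

66.60°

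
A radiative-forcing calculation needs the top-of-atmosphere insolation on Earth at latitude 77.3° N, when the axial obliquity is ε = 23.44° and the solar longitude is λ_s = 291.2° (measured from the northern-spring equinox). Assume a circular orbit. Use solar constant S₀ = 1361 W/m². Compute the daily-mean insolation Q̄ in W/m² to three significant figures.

Solar declination: sin δ = sin ε · sin λ_s = sin 23.44° × sin 291.2° = -0.37087, so δ = -21.769°.
cos H₀ = −tan(+77.3°) tan(-21.769°) = 1.7720 ≥ 1 ⇒ polar night, H₀ = 0 and Q̄ = 0.

Q̄ ≈ 0.00 W/m²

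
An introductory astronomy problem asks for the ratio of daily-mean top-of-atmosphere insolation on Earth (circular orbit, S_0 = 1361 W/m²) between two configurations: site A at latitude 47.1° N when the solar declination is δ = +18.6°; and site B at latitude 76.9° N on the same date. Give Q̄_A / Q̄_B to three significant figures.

Q̄_A / Q̄_B ≈ 1.08

— Configuration A (ϕ=+47.1°):
cos h₀ = −tan(+47.1°) tan(+18.600°) = -0.3622, h₀ = 1.9414 rad.
Bracket: h₀ sin ϕ sin δ + cos ϕ cos δ sin h₀ = 1.9414×0.73254×0.31896 + 0.68072×0.94777×0.93212 = 0.453610 + 0.601372 = 1.054982.
Q̄ = (S_0/π) × [bracket] = (1361/π) × 1.054982 = 457.04 W/m².
— Configuration B (ϕ=+76.9°):
cos h₀ = −tan(+76.9°) tan(+18.600°) = -1.4462 ≤ −1 ⇒ polar day, h₀ = π.
Bracket: h₀ sin ϕ sin δ + cos ϕ cos δ sin h₀ = 3.1416×0.97398×0.31896 + 0.22665×0.94777×0.00000 = 0.975972 + 0.000000 = 0.975972.
Q̄ = (S_0/π) × [bracket] = (1361/π) × 0.975972 = 422.81 W/m².
Ratio Q̄_A / Q̄_B = 457.04 / 422.81 = 1.081.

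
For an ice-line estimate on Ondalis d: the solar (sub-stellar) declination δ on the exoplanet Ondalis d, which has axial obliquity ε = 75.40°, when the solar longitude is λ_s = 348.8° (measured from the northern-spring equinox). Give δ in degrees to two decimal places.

sin δ = sin ε · sin λ_s = sin 75.40° × sin 348.8° = -0.187962.
δ = arcsin(-0.187962) = -10.83°.

δ = -10.83°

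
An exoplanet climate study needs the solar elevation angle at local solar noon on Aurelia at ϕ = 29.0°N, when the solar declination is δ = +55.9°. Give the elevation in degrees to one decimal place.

63.1°

At local noon the hour angle is zero, so the zenith angle equals |ϕ − δ| = |+29.0° − (+55.900°)| = 26.900°.
Elevation = 90° − 26.900° = 63.1°.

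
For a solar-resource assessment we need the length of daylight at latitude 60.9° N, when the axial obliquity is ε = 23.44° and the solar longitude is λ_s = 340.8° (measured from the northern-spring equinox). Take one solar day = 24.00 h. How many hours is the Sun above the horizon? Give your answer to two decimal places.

Solar declination: sin δ = sin ε · sin λ_s = sin 23.44° × sin 340.8° = -0.13082, so δ = -7.517°.
cos H₀ = −tan φ · tan δ = −tan(+60.9°) × tan(-7.517°) = 0.2371, so H₀ = 1.3314 rad = 76.29°.
Daylight = 2H₀/(2π) × 24.00 h = (1.3314/π) × 24.00 = 10.17 h.

10.17 h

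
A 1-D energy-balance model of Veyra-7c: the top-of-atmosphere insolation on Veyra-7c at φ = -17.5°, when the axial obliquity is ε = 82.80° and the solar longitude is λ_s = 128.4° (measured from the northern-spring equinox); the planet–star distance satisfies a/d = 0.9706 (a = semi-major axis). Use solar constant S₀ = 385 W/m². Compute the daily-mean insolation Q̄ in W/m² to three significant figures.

Solar declination: sin δ = sin ε · sin λ_s = sin 82.80° × sin 128.4° = 0.77751, so δ = +51.034°.
cos H₀ = −tan(-17.5°) tan(+51.034°) = 0.3898, H₀ = 1.1704 rad.
Bracket: H₀ sin φ sin δ + cos φ cos δ sin H₀ = 1.1704×-0.30071×0.77751 + 0.95372×0.62887×0.92089 = -0.273645 + 0.552318 = 0.278673.
Inverse-square distance factor (a/d)² = 0.9706² = 0.942064.
Q̄ = (S₀/π) × 0.942064 × [bracket] = (385/π) × 0.942064 × 0.278673 = 32.17 W/m².

Q̄ ≈ 32.2 W/m²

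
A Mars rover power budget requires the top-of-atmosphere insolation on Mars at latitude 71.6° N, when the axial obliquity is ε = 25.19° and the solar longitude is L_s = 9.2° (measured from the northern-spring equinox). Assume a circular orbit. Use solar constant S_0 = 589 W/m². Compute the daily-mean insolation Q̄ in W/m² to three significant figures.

Solar declination: sin δ = sin ε · sin L_s = sin 25.19° × sin 9.2° = 0.06805, so δ = +3.902°.
cos h₀ = −tan(+71.6°) tan(+3.902°) = -0.2050, h₀ = 1.7773 rad.
Bracket: h₀ sin ϕ sin δ + cos ϕ cos δ sin h₀ = 1.7773×0.94888×0.06805 + 0.31565×0.99768×0.97875 = 0.114763 + 0.308226 = 0.422989.
Q̄ = (S_0/π) × [bracket] = (589/π) × 0.422989 = 79.30 W/m².

Q̄ ≈ 79.3 W/m²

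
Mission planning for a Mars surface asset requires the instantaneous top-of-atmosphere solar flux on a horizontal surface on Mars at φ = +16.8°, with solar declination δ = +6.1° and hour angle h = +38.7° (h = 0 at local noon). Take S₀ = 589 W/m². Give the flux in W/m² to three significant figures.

cos θ_z = sin φ sin δ + cos φ cos δ cos h = 0.030714 + 0.742891 = 0.773605.
Flux = S₀ · cos θ_z = 589 × 0.773605 = 455.7 W/m².

456 W/m²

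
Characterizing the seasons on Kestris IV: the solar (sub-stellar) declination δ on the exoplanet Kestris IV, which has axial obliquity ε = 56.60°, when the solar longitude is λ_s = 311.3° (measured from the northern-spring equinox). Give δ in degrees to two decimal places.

δ = -38.84°

sin δ = sin ε · sin λ_s = sin 56.60° × sin 311.3° = -0.627191.
δ = arcsin(-0.627191) = -38.84°.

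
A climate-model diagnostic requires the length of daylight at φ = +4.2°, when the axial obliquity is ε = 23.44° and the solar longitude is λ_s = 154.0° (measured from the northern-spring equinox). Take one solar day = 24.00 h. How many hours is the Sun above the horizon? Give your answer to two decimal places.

Solar declination: sin δ = sin ε · sin λ_s = sin 23.44° × sin 154.0° = 0.17438, so δ = +10.043°.
cos H₀ = −tan φ · tan δ = −tan(+4.2°) × tan(+10.043°) = -0.0130, so H₀ = 1.5838 rad = 90.75°.
Daylight = 2H₀/(2π) × 24.00 h = (1.5838/π) × 24.00 = 12.10 h.

12.10 h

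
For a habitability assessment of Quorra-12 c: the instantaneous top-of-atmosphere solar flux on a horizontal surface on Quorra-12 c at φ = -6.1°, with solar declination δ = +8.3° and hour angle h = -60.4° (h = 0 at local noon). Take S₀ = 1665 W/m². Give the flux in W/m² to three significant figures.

784 W/m²

cos θ_z = sin φ sin δ + cos φ cos δ cos h = -0.015340 + 0.486001 = 0.470661.
Flux = S₀ · cos θ_z = 1665 × 0.470661 = 783.7 W/m².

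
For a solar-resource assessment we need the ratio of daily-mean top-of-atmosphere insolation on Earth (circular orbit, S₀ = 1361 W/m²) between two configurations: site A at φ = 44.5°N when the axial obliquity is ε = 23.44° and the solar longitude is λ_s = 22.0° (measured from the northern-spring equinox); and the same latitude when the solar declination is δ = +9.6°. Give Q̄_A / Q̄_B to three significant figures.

Q̄_A / Q̄_B ≈ 0.978

— Configuration A (φ=+44.5°):
Solar declination: sin δ = sin ε · sin λ_s = sin 23.44° × sin 22.0° = 0.14901, so δ = +8.570°.
cos H₀ = −tan(+44.5°) tan(+8.570°) = -0.1481, H₀ = 1.7194 rad.
Bracket: H₀ sin φ sin δ + cos φ cos δ sin H₀ = 1.7194×0.70091×0.14901 + 0.71325×0.98884×0.98897 = 0.179579 + 0.697511 = 0.877090.
Q̄ = (S₀/π) × [bracket] = (1361/π) × 0.877090 = 379.97 W/m².
— Configuration B (φ=+44.5°):
cos H₀ = −tan(+44.5°) tan(+9.600°) = -0.1662, H₀ = 1.7378 rad.
Bracket: H₀ sin φ sin δ + cos φ cos δ sin H₀ = 1.7378×0.70091×0.16677 + 0.71325×0.98600×0.98609 = 0.203133 + 0.693482 = 0.896615.
Q̄ = (S₀/π) × [bracket] = (1361/π) × 0.896615 = 388.43 W/m².
Ratio Q̄_A / Q̄_B = 379.97 / 388.43 = 0.9782.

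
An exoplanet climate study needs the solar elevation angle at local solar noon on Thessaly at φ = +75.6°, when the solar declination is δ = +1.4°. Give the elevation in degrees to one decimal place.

At local noon the hour angle is zero, so the zenith angle equals |φ − δ| = |+75.6° − (+1.400°)| = 74.200°.
Elevation = 90° − 74.200° = 15.8°.

15.8°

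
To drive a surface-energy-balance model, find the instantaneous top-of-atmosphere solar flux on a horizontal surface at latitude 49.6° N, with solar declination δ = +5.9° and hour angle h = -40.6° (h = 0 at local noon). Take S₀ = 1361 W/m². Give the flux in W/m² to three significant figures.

cos θ_z = sin φ sin δ + cos φ cos δ cos h = 0.078280 + 0.489492 = 0.567772.
Flux = S₀ · cos θ_z = 1361 × 0.567772 = 772.7 W/m².

773 W/m²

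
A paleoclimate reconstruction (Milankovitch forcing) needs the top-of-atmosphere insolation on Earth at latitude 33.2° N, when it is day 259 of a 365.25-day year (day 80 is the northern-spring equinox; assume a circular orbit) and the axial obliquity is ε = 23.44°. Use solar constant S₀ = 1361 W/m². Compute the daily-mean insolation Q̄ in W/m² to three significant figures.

Q̄ ≈ 372 W/m²

Solar longitude: λ_s = 360° × (259 − 80)/365.25 = 176.427°.
sin δ = sin 23.44° × sin 176.427° = 0.02479, so δ = +1.420°.
cos H₀ = −tan(+33.2°) tan(+1.420°) = -0.0162, H₀ = 1.5870 rad.
Bracket: H₀ sin φ sin δ + cos φ cos δ sin H₀ = 1.5870×0.54756×0.02479 + 0.83676×0.99969×0.99987 = 0.021542 + 0.836392 = 0.857934.
Q̄ = (S₀/π) × [bracket] = (1361/π) × 0.857934 = 371.7 W/m².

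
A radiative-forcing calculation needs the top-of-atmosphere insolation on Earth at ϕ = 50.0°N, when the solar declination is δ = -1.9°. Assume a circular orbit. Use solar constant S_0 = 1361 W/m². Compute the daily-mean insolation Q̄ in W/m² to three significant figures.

cos h₀ = −tan(+50.0°) tan(-1.900°) = 0.0395, h₀ = 1.5313 rad.
Bracket: h₀ sin ϕ sin δ + cos ϕ cos δ sin h₀ = 1.5313×0.76604×-0.03316 + 0.64279×0.99945×0.99922 = -0.038898 + 0.641935 = 0.603037.
Q̄ = (S_0/π) × [bracket] = (1361/π) × 0.603037 = 261.2 W/m².

Q̄ ≈ 261 W/m²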